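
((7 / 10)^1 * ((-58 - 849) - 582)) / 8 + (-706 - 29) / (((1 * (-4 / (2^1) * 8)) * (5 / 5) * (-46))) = -483133 / 3680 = -131.29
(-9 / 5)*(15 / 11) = -27 / 11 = -2.45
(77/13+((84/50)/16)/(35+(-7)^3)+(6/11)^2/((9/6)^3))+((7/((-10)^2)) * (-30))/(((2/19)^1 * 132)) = 22121743/3775200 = 5.86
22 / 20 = 11 / 10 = 1.10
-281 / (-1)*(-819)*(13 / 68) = -2991807 / 68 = -43997.16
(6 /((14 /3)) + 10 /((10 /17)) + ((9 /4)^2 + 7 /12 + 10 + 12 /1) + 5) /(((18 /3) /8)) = 17113 /252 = 67.91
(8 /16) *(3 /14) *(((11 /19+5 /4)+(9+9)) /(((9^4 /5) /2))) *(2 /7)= 7535 /8144388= 0.00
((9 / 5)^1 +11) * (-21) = -1344 / 5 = -268.80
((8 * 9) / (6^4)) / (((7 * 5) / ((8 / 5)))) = 4 / 1575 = 0.00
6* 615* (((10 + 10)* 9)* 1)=664200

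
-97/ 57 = -1.70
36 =36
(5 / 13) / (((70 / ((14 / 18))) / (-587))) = -587 / 234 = -2.51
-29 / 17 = -1.71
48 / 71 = 0.68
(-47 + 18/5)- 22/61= -43.76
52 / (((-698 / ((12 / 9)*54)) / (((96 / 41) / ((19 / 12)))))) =-7.93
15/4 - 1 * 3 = 3/4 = 0.75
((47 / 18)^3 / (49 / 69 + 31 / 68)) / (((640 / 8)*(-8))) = -40594793 / 1701699840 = -0.02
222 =222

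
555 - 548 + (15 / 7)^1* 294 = 637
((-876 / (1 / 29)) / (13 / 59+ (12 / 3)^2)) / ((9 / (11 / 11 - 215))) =3686792 / 99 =37240.32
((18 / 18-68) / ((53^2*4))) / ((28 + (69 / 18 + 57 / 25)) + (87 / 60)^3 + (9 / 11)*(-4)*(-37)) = -4422000 / 117356528413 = -0.00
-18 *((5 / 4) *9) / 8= -405 / 16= -25.31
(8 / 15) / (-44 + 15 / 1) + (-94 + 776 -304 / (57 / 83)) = 104102 / 435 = 239.31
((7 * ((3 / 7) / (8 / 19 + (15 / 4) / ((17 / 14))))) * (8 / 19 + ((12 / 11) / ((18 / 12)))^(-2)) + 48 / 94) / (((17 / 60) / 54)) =3434004315 / 7245332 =473.96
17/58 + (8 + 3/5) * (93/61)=237127/17690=13.40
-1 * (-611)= 611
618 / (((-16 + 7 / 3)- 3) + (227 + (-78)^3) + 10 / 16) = -14832 / 11384185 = -0.00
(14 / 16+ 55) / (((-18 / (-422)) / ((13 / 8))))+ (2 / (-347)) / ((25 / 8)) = 3545530153 / 1665600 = 2128.68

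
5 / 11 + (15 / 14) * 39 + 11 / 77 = 6527 / 154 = 42.38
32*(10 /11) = 29.09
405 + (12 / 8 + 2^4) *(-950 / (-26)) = 27155 / 26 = 1044.42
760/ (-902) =-380/ 451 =-0.84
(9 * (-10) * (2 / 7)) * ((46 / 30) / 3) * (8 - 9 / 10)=-3266 / 35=-93.31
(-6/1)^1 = -6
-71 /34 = -2.09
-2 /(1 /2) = -4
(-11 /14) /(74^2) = -11 /76664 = -0.00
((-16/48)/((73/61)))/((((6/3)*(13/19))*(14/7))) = -1159/11388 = -0.10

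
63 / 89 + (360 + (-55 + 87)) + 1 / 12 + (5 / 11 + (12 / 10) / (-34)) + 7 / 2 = 396147121 / 998580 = 396.71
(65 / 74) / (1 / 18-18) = -585 / 11951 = -0.05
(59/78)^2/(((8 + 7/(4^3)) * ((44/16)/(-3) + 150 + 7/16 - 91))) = 891136/739140597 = 0.00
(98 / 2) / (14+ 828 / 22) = 539 / 568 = 0.95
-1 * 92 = -92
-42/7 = -6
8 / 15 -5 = -67 / 15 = -4.47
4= 4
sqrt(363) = 11 * sqrt(3) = 19.05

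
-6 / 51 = -2 / 17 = -0.12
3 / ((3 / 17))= 17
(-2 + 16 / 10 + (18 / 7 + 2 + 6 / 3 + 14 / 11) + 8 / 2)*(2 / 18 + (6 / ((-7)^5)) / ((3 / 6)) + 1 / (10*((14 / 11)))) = 1259408837 / 582362550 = 2.16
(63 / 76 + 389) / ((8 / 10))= 148135 / 304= 487.29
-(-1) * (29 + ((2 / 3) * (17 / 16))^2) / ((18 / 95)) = 1614335 / 10368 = 155.70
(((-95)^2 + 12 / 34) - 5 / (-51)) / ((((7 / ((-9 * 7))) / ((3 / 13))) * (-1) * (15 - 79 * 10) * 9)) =-460298 / 171275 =-2.69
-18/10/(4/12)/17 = -27/85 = -0.32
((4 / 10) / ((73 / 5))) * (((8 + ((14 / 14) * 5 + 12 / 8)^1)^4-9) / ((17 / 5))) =356.13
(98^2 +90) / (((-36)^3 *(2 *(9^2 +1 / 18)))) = -4847 / 3781728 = -0.00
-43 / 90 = -0.48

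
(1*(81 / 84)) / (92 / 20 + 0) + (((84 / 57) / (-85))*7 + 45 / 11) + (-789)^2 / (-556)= -443466709234 / 397562935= -1115.46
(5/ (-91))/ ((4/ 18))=-45/ 182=-0.25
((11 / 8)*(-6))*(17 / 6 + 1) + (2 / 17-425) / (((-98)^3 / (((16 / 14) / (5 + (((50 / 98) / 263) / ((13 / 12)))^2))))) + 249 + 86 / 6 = 4550475436760241227 / 19638799109590920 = 231.71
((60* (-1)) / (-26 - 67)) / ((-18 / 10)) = -100 / 279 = -0.36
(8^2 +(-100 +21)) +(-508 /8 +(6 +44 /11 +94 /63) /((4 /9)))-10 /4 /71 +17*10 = 58309 /497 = 117.32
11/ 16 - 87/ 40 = -119/ 80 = -1.49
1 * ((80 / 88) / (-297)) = -10 / 3267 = -0.00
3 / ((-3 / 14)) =-14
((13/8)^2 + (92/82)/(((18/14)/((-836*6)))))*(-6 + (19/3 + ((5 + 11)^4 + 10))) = -6771419113171/23616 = -286730145.37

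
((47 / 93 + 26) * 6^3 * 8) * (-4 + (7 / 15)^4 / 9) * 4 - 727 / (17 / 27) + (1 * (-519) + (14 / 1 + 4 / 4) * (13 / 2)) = -7826996103503 / 10671750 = -733431.36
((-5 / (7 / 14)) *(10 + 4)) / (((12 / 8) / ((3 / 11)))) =-280 / 11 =-25.45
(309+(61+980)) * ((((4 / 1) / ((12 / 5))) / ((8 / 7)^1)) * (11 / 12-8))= -223125 / 16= -13945.31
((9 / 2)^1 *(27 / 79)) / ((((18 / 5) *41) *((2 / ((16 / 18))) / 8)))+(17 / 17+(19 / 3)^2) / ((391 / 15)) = 6132910 / 3799347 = 1.61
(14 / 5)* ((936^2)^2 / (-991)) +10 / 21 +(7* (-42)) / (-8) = -902631965135731 / 416220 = -2168641500.01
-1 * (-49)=49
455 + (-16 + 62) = 501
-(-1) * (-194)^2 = 37636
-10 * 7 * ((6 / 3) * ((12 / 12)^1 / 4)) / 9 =-35 / 9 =-3.89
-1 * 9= -9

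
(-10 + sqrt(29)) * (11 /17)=-110 /17 + 11 * sqrt(29) /17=-2.99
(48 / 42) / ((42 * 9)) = 4 / 1323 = 0.00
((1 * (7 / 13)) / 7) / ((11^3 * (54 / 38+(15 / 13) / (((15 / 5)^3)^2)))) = 0.00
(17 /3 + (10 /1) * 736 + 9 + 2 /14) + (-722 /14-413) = 145115 /21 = 6910.24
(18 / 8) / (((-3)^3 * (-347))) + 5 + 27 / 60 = 56737 / 10410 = 5.45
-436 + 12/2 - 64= -494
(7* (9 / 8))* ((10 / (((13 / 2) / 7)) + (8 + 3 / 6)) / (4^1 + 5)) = 3507 / 208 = 16.86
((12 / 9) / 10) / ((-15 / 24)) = -0.21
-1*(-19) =19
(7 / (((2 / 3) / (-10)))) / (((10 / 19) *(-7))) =57 / 2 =28.50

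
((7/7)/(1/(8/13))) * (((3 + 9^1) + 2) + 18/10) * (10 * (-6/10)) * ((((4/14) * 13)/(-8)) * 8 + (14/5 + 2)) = -144096/2275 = -63.34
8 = 8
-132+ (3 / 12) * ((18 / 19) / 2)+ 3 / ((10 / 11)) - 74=-76981 / 380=-202.58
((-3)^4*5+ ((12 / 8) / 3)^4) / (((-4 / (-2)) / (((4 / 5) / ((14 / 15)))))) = 19443 / 112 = 173.60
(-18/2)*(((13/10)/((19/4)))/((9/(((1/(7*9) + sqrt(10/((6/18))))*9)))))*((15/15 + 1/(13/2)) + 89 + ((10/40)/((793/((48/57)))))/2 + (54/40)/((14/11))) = -3463316091*sqrt(30)/15414700 - 384812899/107902900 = -1234.17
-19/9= -2.11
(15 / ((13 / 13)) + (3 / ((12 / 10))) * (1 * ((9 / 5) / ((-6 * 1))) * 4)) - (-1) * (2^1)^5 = 44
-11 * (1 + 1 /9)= -110 /9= -12.22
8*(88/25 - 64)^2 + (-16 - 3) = 18277277/625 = 29243.64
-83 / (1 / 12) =-996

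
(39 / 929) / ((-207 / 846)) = -3666 / 21367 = -0.17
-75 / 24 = -25 / 8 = -3.12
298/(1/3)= 894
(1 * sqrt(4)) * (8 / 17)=16 / 17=0.94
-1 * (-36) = 36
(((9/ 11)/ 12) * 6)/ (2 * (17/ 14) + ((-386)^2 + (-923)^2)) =63/ 154142824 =0.00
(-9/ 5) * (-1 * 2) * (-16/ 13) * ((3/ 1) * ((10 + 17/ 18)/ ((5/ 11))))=-104016/ 325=-320.05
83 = 83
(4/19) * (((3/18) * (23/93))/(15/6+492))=0.00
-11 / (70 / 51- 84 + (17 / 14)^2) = 109956 / 811205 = 0.14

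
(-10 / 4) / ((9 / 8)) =-20 / 9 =-2.22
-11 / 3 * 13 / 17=-143 / 51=-2.80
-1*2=-2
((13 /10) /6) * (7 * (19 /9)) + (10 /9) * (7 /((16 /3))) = 5033 /1080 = 4.66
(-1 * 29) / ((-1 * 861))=29 / 861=0.03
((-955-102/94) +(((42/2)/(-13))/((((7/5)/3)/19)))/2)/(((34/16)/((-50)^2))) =-12085210000/10387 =-1163493.79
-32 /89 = -0.36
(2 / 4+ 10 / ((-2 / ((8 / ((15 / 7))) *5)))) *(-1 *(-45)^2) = 375975 / 2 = 187987.50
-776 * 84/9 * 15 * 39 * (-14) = 59317440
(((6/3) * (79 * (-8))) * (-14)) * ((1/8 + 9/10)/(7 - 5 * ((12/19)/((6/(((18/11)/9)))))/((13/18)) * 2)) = 246410164/91495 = 2693.15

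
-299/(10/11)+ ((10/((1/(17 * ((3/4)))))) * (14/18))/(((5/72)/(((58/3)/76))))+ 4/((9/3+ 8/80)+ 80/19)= 9213181/263910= 34.91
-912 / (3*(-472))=38 / 59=0.64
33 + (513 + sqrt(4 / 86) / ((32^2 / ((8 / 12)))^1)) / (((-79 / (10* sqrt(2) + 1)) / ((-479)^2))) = -229441* (1 + 10* sqrt(2))* (sqrt(86) + 33882624) / 5217792 + 33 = -22560458.21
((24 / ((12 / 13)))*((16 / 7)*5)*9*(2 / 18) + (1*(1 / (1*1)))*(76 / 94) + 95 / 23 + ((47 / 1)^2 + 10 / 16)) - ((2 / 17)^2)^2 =12699257084267 / 5056027256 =2511.71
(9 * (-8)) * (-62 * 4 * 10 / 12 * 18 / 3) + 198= 89478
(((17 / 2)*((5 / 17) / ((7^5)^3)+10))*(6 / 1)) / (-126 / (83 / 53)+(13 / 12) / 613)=-1478293234234075327860 / 233211088536696419527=-6.34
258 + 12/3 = 262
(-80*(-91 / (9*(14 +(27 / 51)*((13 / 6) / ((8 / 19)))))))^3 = 7764273944068096000 / 68623890957621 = 113142.43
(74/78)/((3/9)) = 37/13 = 2.85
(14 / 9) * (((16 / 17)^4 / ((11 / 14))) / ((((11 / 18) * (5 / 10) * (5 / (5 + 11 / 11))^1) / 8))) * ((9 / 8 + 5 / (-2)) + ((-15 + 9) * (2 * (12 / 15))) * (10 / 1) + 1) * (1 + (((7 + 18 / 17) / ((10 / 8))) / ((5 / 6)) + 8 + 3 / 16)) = -1709593325862912 / 21475337125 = -79607.29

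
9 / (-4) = -9 / 4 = -2.25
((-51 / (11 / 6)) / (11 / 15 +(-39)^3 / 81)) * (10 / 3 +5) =6375 / 20119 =0.32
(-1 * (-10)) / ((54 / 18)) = 10 / 3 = 3.33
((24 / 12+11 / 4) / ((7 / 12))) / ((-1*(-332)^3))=0.00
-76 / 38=-2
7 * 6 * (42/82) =882/41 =21.51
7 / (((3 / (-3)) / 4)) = -28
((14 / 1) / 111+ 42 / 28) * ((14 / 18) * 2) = 2527 / 999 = 2.53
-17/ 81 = -0.21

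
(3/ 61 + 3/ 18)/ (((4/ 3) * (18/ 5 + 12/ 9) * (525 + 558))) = 395/ 13036432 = 0.00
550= 550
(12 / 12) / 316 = 1 / 316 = 0.00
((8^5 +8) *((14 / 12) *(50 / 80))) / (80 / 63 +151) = 3011295 / 19186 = 156.95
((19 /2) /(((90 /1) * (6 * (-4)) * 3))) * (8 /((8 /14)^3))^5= -90203668688917 /424673280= -212407.21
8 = 8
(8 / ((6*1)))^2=16 / 9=1.78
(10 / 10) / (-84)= -1 / 84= -0.01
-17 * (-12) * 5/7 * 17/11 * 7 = 17340/11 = 1576.36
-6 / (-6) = 1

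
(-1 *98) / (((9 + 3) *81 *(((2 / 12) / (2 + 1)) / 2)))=-98 / 27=-3.63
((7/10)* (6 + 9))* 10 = 105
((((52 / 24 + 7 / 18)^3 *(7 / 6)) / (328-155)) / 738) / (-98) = -12167 / 7818245064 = -0.00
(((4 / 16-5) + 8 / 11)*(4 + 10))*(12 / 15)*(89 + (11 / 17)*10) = -4021794 / 935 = -4301.38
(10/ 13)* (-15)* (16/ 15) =-160/ 13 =-12.31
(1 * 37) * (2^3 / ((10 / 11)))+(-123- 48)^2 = 147833 / 5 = 29566.60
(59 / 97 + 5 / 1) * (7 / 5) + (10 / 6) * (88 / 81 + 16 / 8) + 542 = 65409004 / 117855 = 555.00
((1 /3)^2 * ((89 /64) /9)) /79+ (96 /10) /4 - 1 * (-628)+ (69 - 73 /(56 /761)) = -4194311021 /14333760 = -292.62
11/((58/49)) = 539/58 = 9.29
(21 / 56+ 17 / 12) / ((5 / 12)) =43 / 10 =4.30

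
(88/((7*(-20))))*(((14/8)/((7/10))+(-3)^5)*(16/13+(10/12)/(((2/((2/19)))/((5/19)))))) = 14237267/75810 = 187.80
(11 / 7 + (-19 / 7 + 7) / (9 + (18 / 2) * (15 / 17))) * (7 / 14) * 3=613 / 224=2.74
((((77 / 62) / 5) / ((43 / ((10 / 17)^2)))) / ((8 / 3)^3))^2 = 108056025 / 9726036945731584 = 0.00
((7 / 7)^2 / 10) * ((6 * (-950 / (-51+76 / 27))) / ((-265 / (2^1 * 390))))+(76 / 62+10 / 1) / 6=-70426766 / 2137543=-32.95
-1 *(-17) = 17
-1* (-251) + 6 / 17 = 4273 / 17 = 251.35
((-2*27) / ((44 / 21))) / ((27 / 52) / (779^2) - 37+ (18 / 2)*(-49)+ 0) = 8946050022 / 165920038559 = 0.05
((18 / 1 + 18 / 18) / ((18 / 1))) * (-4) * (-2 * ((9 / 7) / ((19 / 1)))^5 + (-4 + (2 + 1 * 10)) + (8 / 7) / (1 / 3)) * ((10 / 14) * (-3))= 4756089778220 / 45996405987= 103.40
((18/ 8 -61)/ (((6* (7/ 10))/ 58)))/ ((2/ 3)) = -34075/ 28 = -1216.96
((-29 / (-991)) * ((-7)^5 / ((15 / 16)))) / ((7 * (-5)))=14.99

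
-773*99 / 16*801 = -61298127 / 16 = -3831132.94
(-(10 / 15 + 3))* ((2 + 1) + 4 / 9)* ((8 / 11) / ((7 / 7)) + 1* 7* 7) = -628.04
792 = 792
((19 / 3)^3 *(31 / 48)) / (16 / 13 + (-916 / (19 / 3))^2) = 997867897 / 127235225088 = 0.01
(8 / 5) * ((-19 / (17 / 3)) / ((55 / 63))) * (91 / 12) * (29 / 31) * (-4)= 25271064 / 144925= 174.37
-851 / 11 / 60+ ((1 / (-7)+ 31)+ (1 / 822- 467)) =-276867599 / 632940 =-437.43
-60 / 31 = -1.94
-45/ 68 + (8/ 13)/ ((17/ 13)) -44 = -3005/ 68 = -44.19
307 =307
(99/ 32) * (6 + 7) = 1287/ 32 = 40.22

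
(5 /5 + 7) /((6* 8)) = 1 /6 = 0.17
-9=-9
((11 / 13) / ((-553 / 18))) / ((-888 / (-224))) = -0.01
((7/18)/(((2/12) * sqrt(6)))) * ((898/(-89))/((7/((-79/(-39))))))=-35471 * sqrt(6)/31239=-2.78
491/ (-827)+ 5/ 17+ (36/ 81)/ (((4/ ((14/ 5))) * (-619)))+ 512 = 511.70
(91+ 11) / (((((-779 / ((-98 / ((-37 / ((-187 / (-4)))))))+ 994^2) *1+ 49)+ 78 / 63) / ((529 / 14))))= 105946533 / 27161329661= 0.00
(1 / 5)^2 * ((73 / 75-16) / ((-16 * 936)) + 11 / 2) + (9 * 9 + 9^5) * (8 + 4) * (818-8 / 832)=580413257.53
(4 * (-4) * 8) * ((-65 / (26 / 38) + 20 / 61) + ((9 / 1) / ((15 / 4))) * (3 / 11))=12034.25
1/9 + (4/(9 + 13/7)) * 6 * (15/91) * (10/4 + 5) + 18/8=45295/8892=5.09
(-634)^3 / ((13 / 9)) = -2293560936 / 13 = -176427764.31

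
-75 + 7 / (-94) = -7057 / 94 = -75.07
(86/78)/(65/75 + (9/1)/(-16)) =3440/949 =3.62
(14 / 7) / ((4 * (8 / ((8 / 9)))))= 1 / 18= 0.06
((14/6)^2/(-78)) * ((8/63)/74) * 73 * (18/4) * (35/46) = -17885/597402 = -0.03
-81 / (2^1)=-81 / 2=-40.50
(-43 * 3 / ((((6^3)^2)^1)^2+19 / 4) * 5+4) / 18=17414257436 / 78364164267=0.22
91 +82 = 173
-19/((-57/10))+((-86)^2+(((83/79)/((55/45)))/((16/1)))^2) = 7399.34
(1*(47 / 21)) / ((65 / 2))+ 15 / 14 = 1.14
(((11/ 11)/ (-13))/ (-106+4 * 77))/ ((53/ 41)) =-41/ 139178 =-0.00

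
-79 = -79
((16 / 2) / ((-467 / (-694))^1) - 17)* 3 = -7161 / 467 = -15.33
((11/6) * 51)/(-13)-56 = -1643/26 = -63.19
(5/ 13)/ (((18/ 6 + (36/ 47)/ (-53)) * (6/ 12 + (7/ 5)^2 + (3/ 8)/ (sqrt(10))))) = 817048000/ 15565737681 - 12455000 * sqrt(10)/ 15565737681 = 0.05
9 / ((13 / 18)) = 162 / 13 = 12.46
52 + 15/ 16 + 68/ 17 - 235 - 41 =-3505/ 16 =-219.06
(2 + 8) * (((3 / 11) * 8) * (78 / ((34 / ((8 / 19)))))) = 74880 / 3553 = 21.08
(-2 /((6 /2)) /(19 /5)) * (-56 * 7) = 3920 /57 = 68.77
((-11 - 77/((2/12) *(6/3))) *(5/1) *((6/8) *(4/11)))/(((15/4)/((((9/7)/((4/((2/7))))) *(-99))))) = 39204/49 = 800.08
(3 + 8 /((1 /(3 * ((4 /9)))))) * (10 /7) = 410 /21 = 19.52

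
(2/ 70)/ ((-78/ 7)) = -1/ 390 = -0.00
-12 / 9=-4 / 3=-1.33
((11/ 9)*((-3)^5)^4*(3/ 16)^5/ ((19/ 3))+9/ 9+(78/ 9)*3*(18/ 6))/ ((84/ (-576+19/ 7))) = -1064782.93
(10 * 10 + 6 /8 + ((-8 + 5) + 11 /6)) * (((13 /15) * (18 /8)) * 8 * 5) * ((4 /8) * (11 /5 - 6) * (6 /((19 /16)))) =-74568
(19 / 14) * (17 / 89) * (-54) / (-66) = 0.21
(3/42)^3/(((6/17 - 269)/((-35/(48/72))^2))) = -3825/1023008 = -0.00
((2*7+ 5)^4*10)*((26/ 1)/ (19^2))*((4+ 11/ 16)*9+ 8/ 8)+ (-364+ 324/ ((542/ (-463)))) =4052937.98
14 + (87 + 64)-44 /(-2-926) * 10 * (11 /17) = 325985 /1972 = 165.31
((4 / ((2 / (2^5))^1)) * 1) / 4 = 16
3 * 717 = 2151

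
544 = 544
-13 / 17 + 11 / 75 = -788 / 1275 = -0.62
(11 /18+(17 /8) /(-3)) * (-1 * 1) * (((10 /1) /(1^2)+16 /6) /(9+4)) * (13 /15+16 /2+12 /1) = 41629 /21060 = 1.98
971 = 971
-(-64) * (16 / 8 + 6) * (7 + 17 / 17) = 4096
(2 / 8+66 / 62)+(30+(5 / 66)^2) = 2114681 / 67518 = 31.32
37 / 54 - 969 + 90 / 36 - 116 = -29209 / 27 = -1081.81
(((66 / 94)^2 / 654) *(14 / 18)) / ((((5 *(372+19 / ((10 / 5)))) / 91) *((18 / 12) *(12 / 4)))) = 22022 / 3543092415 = 0.00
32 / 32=1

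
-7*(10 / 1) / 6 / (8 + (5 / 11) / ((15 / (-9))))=-77 / 51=-1.51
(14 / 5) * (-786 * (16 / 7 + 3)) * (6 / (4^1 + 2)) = -58164 / 5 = -11632.80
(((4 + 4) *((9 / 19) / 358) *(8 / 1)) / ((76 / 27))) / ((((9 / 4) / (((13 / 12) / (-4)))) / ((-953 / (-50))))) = -111501 / 1615475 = -0.07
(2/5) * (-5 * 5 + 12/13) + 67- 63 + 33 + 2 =1909/65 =29.37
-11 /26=-0.42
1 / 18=0.06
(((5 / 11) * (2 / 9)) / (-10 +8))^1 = -0.05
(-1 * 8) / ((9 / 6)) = -16 / 3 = -5.33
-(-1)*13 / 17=13 / 17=0.76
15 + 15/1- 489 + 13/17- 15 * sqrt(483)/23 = -7790/17- 15 * sqrt(483)/23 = -472.57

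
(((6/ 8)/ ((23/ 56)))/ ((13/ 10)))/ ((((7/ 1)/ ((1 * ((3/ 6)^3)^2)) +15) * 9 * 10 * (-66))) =-0.00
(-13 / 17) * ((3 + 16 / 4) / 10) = -0.54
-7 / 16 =-0.44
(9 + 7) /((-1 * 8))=-2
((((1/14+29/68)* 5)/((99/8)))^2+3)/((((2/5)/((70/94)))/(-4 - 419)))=-1172202175/489566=-2394.37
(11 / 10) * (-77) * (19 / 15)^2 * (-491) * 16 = 1201052776 / 1125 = 1067602.47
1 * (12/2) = 6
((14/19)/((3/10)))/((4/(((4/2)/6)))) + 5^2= 4310/171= 25.20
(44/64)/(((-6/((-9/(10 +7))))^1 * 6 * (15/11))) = 121/16320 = 0.01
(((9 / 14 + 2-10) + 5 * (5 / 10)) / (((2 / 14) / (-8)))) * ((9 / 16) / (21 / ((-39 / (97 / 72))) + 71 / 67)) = 457.71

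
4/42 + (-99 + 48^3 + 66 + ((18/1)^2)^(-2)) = 81242361079/734832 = 110559.10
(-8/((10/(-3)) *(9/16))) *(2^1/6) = 64/45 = 1.42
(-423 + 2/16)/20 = -21.14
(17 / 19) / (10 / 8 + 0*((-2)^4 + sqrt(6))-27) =-68 / 1957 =-0.03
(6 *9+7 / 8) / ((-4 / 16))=-439 / 2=-219.50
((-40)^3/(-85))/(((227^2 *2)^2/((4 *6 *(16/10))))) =122880/45139043297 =0.00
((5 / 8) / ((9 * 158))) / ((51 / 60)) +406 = 19629313 / 48348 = 406.00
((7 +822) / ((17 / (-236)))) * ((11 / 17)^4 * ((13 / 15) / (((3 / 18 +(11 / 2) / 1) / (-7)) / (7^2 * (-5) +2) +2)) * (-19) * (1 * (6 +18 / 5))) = 57766995263001024 / 362879952775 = 159190.37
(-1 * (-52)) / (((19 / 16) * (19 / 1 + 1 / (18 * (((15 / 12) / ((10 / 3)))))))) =22464 / 9823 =2.29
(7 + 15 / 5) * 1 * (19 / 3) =190 / 3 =63.33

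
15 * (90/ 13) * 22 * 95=2821500/ 13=217038.46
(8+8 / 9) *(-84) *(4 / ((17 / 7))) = -62720 / 51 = -1229.80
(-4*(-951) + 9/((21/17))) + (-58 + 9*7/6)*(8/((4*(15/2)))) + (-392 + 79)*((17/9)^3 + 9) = -5755181/5103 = -1127.80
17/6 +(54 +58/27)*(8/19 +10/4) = 57061/342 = 166.85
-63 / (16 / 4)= -15.75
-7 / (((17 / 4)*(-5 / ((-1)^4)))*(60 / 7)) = 49 / 1275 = 0.04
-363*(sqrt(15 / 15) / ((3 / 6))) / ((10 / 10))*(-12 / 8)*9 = 9801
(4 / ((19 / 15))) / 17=60 / 323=0.19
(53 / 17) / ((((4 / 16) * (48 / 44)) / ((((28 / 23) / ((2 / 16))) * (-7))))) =-914144 / 1173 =-779.32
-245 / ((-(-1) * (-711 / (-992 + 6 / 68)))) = -8262625 / 24174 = -341.80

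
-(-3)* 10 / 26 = 15 / 13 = 1.15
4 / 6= 2 / 3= 0.67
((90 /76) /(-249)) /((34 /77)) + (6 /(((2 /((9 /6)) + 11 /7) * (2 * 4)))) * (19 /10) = 31385823 /65413960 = 0.48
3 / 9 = 1 / 3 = 0.33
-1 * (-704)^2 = -495616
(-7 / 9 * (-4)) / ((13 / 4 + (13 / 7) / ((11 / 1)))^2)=2656192 / 9979281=0.27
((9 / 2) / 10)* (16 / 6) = 6 / 5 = 1.20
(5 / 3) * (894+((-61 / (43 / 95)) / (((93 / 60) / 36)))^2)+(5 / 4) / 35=16330517.68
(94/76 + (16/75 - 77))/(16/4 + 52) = -215317/159600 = -1.35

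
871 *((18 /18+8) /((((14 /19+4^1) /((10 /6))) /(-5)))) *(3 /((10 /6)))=-49647 /2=-24823.50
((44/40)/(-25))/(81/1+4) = -11/21250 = -0.00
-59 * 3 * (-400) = 70800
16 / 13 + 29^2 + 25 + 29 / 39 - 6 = 33617 / 39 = 861.97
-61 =-61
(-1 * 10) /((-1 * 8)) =5 /4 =1.25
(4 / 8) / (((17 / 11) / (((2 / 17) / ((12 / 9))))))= 33 / 1156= 0.03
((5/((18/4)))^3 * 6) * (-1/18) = -1000/2187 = -0.46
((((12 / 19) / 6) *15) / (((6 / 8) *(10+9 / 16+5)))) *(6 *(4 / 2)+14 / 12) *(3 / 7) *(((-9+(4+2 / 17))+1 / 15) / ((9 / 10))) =-62087680 / 15200703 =-4.08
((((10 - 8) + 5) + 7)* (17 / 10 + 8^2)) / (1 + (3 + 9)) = 4599 / 65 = 70.75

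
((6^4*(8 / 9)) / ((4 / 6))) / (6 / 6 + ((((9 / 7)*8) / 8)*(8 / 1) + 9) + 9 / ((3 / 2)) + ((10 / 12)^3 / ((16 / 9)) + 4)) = 4644864 / 82283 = 56.45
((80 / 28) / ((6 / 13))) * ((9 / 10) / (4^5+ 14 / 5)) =195 / 35938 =0.01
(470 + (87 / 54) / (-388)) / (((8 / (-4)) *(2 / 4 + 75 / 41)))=-134580491 / 1333944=-100.89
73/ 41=1.78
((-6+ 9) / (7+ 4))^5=243 / 161051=0.00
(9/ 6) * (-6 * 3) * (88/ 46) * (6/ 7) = -7128/ 161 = -44.27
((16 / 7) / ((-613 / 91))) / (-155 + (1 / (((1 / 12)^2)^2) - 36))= -208 / 12594085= -0.00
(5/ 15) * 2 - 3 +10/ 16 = -41/ 24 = -1.71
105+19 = 124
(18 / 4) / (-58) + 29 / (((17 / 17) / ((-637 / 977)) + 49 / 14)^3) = 6814604805311 / 1823396764500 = 3.74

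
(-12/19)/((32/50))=-0.99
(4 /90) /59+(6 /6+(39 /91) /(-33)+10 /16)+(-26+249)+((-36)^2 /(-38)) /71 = 494494936723 /2206262520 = 224.13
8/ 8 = 1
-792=-792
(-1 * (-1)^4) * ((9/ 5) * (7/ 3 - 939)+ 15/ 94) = 158469/ 94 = 1685.84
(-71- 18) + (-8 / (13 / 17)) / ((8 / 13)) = -106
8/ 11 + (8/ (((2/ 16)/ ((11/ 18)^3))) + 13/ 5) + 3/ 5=743104/ 40095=18.53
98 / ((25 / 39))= 3822 / 25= 152.88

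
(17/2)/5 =17/10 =1.70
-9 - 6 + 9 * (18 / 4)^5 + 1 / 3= 1592915 / 96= 16592.86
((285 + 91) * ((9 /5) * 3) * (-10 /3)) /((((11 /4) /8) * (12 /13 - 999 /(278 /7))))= 260901888 /321101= 812.52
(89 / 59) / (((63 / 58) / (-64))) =-330368 / 3717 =-88.88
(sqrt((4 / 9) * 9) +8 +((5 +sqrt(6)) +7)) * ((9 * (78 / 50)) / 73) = 351 * sqrt(6) / 1825 +7722 / 1825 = 4.70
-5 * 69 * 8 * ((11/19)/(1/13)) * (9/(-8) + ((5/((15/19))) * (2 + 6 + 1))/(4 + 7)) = -1601145/19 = -84270.79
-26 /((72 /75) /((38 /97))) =-6175 /582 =-10.61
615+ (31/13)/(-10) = 79919/130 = 614.76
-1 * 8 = -8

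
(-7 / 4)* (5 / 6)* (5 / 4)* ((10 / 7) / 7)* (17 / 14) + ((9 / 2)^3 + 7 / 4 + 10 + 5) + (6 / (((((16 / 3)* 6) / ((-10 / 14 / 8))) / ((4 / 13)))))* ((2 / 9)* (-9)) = 6569777 / 61152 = 107.43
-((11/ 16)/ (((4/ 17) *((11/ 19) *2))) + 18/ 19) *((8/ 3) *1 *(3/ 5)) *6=-25323/ 760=-33.32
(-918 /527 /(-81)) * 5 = 10 /93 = 0.11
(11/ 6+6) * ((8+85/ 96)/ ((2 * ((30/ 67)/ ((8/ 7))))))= 2686097/ 30240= 88.83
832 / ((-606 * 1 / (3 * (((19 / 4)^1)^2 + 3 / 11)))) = -94.05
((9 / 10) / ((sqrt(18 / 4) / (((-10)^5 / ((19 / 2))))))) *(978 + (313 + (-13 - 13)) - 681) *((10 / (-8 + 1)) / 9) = 116800000 *sqrt(2) / 399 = 413985.32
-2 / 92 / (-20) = 1 / 920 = 0.00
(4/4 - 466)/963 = -155/321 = -0.48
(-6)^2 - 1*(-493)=529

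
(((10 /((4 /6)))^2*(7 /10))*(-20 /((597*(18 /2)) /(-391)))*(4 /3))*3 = 547400 /597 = 916.92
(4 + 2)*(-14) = -84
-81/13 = -6.23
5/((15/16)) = 16/3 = 5.33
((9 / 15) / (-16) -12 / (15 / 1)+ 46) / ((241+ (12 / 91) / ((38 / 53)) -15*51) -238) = -6246877 / 105374400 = -0.06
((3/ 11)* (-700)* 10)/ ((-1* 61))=21000/ 671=31.30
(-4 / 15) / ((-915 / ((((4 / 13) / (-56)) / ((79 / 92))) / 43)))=-184 / 4242768075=-0.00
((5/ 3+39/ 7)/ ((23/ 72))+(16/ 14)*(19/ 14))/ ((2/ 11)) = 150062/ 1127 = 133.15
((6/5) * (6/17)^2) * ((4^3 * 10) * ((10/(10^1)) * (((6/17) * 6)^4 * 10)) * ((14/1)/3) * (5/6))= 1805923123200/24137569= 74817.94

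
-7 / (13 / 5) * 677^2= -16041515 / 13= -1233962.69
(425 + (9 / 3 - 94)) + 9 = 343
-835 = -835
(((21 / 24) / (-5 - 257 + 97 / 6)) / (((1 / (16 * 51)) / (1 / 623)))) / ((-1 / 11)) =6732 / 131275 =0.05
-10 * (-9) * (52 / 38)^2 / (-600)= -507 / 1805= -0.28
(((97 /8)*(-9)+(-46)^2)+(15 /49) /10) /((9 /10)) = 3933535 /1764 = 2229.90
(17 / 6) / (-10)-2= -137 / 60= -2.28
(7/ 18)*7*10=245/ 9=27.22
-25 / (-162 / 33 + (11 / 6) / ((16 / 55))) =-17.95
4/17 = 0.24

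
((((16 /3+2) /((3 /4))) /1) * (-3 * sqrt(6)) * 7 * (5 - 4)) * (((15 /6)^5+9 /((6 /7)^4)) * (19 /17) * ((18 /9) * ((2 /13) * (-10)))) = 481722010 * sqrt(6) /5967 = 197749.81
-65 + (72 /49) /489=-519131 /7987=-65.00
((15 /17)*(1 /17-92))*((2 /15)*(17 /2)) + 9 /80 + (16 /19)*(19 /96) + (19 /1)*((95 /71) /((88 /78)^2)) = -157049531 /2190705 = -71.69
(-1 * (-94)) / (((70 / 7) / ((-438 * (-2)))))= 41172 / 5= 8234.40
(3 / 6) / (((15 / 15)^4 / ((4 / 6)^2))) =2 / 9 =0.22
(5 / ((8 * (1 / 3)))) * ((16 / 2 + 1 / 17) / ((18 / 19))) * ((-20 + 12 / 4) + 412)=5140925 / 816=6300.15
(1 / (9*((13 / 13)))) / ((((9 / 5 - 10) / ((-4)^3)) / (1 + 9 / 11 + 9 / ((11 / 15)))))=12.22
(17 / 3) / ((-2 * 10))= -17 / 60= -0.28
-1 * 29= -29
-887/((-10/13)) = 11531/10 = 1153.10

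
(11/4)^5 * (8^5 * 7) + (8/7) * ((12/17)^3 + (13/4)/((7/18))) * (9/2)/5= 43423457519674/1203685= 36075432.96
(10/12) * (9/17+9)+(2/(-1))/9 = 7.72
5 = 5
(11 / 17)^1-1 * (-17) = 300 / 17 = 17.65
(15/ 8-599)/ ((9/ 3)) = -199.04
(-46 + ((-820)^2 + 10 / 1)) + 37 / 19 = 12774953 / 19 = 672365.95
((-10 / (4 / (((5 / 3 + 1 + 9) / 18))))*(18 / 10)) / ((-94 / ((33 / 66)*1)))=35 / 2256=0.02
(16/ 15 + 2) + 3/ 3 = 4.07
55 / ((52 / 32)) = 440 / 13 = 33.85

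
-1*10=-10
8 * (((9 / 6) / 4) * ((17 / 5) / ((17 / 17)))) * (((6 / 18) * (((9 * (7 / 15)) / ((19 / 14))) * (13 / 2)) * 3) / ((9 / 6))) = 64974 / 475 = 136.79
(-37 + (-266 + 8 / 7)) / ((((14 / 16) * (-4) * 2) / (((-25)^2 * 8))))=10565000 / 49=215612.24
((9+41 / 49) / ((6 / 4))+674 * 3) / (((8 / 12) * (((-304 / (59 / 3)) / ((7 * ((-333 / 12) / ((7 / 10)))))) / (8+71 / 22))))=21156402605 / 34496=613300.17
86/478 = 43/239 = 0.18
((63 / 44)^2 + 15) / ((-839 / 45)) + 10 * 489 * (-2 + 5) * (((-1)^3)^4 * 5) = 119141212995 / 1624304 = 73349.09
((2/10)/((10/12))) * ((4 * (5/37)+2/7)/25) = 0.01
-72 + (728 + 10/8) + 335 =3969/4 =992.25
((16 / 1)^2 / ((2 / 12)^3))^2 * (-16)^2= 782757789696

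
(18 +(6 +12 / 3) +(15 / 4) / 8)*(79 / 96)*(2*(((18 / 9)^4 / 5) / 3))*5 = 71969 / 288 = 249.89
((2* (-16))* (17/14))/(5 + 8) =-272/91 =-2.99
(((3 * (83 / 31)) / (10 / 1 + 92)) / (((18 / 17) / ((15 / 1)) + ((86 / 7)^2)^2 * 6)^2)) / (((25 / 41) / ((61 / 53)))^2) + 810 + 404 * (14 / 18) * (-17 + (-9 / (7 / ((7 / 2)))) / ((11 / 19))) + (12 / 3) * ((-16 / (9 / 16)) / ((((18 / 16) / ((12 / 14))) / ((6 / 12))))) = -5492946148518665410778259279595859 / 782751354739424329716997432200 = -7017.49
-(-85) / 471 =85 / 471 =0.18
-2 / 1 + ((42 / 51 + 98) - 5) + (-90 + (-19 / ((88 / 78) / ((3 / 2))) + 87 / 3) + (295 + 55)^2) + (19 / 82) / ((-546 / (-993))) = 683776457737 / 5581576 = 122505.98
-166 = -166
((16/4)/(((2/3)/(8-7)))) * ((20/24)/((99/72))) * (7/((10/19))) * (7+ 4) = 532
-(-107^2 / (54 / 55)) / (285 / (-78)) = -1637207 / 513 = -3191.44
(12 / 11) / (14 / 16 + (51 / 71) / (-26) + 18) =88608 / 1530859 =0.06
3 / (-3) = -1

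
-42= -42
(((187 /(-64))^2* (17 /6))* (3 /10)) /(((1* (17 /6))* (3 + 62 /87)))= 536877 /778240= 0.69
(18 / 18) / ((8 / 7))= 7 / 8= 0.88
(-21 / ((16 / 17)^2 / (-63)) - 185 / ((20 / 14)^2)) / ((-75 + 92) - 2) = 1795703 / 19200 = 93.53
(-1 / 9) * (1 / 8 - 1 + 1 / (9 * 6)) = 185 / 1944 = 0.10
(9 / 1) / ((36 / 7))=7 / 4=1.75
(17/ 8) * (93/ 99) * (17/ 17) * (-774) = -67983/ 44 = -1545.07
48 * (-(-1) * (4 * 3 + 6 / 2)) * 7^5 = 12101040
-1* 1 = -1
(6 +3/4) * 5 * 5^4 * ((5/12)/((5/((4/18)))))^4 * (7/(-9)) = -21875/11337408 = -0.00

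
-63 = -63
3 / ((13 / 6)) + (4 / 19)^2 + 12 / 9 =38890 / 14079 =2.76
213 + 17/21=4490/21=213.81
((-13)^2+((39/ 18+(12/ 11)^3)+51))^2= 3184765037281/ 63776196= 49936.58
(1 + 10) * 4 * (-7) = -308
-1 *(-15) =15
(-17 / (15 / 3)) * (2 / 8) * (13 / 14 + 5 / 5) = -459 / 280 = -1.64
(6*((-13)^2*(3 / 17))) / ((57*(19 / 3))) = 3042 / 6137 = 0.50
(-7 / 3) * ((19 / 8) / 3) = -133 / 72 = -1.85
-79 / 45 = -1.76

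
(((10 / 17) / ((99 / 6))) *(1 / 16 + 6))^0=1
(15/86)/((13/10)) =75/559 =0.13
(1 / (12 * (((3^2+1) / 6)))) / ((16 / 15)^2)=0.04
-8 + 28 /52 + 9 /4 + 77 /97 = -22283 /5044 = -4.42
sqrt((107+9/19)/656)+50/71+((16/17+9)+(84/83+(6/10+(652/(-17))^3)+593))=-8079131459133/144761545+sqrt(1590718)/3116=-55809.52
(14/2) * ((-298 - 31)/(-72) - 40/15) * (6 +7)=12467/72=173.15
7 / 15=0.47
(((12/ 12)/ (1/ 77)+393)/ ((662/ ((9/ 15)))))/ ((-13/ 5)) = -705/ 4303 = -0.16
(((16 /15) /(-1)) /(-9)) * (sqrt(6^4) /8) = 8 /15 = 0.53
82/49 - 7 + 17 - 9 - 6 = -163/49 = -3.33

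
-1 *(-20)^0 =-1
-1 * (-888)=888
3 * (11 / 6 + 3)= 29 / 2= 14.50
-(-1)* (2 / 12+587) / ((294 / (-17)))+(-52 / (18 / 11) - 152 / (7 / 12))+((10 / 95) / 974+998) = 1218185405 / 1813588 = 671.70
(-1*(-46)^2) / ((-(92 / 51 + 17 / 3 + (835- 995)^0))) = 8993 / 36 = 249.81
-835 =-835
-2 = -2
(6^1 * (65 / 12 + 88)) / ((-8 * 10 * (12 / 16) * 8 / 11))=-12331 / 960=-12.84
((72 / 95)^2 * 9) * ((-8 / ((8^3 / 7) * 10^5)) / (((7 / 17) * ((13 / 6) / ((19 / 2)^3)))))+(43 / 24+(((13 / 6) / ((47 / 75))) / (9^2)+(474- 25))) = 223119739481393 / 494910000000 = 450.83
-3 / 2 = -1.50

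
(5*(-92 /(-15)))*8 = 736 /3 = 245.33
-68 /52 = -17 /13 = -1.31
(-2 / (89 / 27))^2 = 2916 / 7921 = 0.37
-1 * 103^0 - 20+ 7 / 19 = -392 / 19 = -20.63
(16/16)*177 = 177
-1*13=-13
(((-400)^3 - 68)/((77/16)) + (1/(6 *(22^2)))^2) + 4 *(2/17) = -13345961355809161/1003552704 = -13298714.96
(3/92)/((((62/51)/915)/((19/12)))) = 886635/22816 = 38.86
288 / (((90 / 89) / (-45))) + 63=-12753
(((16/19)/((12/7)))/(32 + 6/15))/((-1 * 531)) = -0.00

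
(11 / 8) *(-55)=-605 / 8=-75.62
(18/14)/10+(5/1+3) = 569/70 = 8.13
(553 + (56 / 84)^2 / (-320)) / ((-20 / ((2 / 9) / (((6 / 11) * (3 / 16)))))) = -4379749 / 72900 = -60.08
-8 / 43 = -0.19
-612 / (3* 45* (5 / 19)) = -1292 / 75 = -17.23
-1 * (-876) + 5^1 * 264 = 2196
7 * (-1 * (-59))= 413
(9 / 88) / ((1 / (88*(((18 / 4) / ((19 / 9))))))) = 729 / 38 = 19.18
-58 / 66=-29 / 33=-0.88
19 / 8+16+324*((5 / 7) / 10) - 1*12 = 1653 / 56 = 29.52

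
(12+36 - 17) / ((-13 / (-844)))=26164 / 13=2012.62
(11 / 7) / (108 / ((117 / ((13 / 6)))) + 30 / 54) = 99 / 161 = 0.61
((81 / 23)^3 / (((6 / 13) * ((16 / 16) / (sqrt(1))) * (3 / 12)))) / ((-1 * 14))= -2302911 / 85169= -27.04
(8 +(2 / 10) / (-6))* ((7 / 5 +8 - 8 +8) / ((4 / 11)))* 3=617.82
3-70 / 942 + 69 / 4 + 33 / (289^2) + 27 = 7423325131 / 157353564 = 47.18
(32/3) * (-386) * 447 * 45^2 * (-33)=122987937600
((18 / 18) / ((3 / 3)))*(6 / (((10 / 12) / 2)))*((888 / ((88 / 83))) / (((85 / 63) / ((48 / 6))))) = 71512.59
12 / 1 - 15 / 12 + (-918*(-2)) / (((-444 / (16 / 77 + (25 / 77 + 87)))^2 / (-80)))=-184995585557 / 32467204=-5697.92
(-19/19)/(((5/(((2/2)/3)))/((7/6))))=-7/90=-0.08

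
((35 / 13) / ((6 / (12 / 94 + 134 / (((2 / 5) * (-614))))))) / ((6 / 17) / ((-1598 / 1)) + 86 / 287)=-35013143305 / 55903230084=-0.63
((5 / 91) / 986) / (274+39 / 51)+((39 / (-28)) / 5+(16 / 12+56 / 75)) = 2220579637 / 1232676900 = 1.80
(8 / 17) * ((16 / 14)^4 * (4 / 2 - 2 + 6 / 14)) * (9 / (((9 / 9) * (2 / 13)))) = 5750784 / 285719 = 20.13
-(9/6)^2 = -9/4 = -2.25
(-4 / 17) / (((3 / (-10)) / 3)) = 2.35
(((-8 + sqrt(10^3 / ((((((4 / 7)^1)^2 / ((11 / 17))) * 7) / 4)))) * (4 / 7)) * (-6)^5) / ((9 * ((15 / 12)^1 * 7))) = 110592 / 245 - 13824 * sqrt(13090) / 833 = -1447.31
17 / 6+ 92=569 / 6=94.83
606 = 606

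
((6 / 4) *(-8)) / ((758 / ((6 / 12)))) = -3 / 379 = -0.01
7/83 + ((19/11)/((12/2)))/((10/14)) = 13349/27390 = 0.49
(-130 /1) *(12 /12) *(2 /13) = -20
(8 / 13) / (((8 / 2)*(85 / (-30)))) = -12 / 221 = -0.05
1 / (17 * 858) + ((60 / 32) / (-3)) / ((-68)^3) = 76129 / 1079130624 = 0.00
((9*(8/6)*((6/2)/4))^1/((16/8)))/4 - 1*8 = -55/8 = -6.88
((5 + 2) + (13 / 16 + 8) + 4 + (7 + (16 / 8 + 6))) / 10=557 / 160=3.48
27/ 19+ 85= 1642/ 19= 86.42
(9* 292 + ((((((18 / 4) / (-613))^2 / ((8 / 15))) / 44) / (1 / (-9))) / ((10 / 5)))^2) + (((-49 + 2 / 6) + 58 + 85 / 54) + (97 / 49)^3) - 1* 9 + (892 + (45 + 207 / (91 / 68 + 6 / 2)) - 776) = 2846.38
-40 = -40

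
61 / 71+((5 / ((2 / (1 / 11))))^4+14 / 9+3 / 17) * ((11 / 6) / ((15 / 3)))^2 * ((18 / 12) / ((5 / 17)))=1520581603 / 742262400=2.05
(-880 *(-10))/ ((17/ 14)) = 123200/ 17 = 7247.06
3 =3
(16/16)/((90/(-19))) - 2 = -199/90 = -2.21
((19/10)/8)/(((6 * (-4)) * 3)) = -0.00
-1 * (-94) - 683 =-589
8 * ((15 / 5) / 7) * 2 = 48 / 7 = 6.86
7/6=1.17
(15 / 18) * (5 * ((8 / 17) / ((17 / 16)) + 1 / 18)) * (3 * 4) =64825 / 2601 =24.92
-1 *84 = -84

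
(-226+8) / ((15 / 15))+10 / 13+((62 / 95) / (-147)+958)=134482144 / 181545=740.76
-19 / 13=-1.46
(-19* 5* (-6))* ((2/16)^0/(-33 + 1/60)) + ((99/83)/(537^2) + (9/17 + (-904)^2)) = 73115057894233570/89470295129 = 817199.25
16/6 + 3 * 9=89/3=29.67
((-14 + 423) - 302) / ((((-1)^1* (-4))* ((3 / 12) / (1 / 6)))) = 107 / 6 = 17.83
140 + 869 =1009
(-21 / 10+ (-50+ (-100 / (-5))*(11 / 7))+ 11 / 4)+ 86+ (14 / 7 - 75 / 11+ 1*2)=100501 / 1540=65.26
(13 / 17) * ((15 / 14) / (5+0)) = 39 / 238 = 0.16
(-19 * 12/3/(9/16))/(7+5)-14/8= -1405/108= -13.01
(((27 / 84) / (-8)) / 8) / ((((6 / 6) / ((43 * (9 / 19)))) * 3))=-1161 / 34048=-0.03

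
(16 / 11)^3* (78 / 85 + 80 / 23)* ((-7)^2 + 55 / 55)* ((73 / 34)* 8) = 102786990080 / 8847157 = 11618.08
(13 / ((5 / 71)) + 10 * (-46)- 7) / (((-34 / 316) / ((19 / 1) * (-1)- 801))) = -36587744 / 17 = -2152220.24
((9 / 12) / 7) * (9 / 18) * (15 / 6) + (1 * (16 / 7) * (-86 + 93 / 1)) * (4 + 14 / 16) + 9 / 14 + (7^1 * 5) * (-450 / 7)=-243177 / 112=-2171.22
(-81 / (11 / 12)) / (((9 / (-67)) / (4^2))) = 115776 / 11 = 10525.09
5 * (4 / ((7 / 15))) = 300 / 7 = 42.86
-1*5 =-5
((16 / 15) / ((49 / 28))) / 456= 8 / 5985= 0.00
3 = 3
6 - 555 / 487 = 2367 / 487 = 4.86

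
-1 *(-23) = 23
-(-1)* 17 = 17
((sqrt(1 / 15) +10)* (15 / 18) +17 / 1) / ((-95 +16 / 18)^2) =9* sqrt(15) / 1434818 +2052 / 717409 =0.00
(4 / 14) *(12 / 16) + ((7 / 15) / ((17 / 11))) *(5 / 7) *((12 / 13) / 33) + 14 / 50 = 116099 / 232050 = 0.50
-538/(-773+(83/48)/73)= 1885152/2708509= 0.70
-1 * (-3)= 3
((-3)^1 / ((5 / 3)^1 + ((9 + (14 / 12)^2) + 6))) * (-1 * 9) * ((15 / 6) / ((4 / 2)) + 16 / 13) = 31347 / 8437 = 3.72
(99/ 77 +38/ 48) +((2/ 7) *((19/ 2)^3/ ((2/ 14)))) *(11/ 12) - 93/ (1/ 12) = 153865/ 336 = 457.93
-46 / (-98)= 23 / 49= 0.47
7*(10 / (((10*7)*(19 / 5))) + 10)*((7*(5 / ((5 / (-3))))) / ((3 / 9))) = -84105 / 19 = -4426.58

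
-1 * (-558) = 558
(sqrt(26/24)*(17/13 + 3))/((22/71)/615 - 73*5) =-407540*sqrt(39)/207190139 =-0.01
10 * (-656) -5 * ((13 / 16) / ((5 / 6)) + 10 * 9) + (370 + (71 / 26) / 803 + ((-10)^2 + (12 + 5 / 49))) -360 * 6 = -35571577997 / 4092088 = -8692.77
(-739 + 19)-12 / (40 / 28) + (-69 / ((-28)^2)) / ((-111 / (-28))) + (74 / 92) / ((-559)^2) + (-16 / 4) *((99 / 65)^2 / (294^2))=-46508097268159409 / 63847711573100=-728.42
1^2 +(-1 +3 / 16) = 3 / 16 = 0.19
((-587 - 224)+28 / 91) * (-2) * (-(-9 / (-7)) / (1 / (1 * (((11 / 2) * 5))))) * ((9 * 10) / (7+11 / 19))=-495596475 / 728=-680764.39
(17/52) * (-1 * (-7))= 2.29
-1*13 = -13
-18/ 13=-1.38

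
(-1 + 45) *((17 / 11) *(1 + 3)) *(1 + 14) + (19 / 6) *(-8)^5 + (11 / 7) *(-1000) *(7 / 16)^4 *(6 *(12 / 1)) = -318967219 / 3072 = -103830.47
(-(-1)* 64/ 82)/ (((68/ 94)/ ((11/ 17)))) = 8272/ 11849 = 0.70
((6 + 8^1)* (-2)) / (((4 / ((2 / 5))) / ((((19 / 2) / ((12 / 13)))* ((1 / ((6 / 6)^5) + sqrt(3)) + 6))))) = -12103 / 60 - 1729* sqrt(3) / 60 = -251.63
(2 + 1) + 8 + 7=18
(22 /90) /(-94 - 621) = -1 /2925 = -0.00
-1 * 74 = -74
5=5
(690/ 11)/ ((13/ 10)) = 6900/ 143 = 48.25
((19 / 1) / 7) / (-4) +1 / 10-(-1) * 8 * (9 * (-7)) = -70641 / 140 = -504.58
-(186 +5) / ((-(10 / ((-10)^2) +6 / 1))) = 1910 / 61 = 31.31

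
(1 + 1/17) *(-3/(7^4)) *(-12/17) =648/693889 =0.00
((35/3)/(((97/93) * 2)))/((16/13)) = 14105/3104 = 4.54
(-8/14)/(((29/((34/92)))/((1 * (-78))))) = 2652/4669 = 0.57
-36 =-36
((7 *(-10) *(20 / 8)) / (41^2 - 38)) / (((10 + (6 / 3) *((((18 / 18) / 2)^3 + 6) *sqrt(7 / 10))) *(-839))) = -280000 / 1112430939 + 34300 *sqrt(70) / 1112430939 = 0.00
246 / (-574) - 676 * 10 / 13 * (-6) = 21837 / 7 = 3119.57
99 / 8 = 12.38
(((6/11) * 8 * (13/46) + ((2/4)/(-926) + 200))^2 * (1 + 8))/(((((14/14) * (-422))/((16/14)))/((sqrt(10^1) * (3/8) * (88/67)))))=-1537.30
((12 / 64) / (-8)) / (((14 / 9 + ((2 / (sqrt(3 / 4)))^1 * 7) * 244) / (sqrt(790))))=-4941 * sqrt(2370) / 1440294688 + 27 * sqrt(790) / 11522357504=-0.00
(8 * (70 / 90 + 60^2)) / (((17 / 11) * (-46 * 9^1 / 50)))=-2251.13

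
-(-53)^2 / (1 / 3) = -8427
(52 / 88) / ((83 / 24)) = 156 / 913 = 0.17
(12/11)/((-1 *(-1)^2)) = -12/11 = -1.09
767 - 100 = 667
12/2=6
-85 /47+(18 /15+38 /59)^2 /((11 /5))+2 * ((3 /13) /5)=-19942817 /116979005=-0.17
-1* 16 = -16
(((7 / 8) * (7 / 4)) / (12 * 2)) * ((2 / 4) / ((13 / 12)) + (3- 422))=-266609 / 9984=-26.70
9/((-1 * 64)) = -9/64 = -0.14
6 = 6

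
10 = 10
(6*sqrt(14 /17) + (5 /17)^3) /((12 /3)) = 125 /19652 + 3*sqrt(238) /34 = 1.37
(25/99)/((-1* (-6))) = 25/594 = 0.04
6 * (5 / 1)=30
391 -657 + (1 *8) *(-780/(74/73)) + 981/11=-6332.49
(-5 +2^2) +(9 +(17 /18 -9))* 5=67 /18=3.72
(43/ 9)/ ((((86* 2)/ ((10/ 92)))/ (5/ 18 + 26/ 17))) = 2765/ 506736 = 0.01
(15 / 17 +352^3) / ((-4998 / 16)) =-5931532408 / 42483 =-139621.32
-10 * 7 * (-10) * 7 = 4900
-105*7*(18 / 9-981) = 719565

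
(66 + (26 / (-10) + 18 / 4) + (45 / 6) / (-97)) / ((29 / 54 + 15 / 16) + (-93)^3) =-14210208 / 168528569695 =-0.00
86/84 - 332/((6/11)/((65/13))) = -127777/42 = -3042.31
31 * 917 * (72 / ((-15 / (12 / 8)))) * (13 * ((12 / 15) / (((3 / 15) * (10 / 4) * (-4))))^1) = 26607672 / 25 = 1064306.88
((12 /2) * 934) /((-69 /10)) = -18680 /23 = -812.17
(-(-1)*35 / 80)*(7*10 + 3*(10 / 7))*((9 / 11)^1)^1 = 26.59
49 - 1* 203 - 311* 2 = -776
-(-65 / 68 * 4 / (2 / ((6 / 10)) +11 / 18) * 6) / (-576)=-195 / 19312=-0.01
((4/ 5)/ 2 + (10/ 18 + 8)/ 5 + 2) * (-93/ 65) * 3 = -1147/ 65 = -17.65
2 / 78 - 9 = -350 / 39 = -8.97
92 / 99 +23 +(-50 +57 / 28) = -66625 / 2772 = -24.03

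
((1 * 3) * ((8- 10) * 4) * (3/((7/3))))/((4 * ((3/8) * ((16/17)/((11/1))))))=-240.43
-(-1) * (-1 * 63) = -63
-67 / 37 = -1.81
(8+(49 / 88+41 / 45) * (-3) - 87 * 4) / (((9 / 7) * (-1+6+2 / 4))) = -3182291 / 65340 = -48.70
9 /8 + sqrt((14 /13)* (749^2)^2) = 9 /8 + 561001* sqrt(182) /13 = 582179.38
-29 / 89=-0.33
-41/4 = -10.25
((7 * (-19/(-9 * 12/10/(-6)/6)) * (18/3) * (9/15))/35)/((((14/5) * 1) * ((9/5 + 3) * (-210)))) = 19/1176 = 0.02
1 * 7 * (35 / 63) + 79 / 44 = 2251 / 396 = 5.68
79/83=0.95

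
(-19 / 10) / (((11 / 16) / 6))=-912 / 55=-16.58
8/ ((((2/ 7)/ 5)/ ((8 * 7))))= 7840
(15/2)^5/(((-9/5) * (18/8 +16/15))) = -6328125/1592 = -3974.95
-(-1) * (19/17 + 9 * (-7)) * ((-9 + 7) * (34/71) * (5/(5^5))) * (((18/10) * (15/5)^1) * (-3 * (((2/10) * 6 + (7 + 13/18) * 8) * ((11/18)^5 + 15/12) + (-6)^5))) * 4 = 344028943649036/7278609375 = 47265.75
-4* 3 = -12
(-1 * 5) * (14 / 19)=-70 / 19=-3.68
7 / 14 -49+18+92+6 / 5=627 / 10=62.70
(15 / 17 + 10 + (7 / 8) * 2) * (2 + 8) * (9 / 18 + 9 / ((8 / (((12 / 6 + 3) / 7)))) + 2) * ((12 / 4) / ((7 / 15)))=35755875 / 13328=2682.76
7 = 7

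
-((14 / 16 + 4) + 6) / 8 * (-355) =30885 / 64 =482.58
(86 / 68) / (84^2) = 43 / 239904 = 0.00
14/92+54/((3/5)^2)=6907/46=150.15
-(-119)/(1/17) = 2023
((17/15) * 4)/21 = 0.22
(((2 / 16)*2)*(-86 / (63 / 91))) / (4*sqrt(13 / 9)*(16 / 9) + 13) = -45279 / 10762 + 4128*sqrt(13) / 5381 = -1.44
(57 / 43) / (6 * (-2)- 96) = -19 / 1548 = -0.01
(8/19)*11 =88/19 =4.63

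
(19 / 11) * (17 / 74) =0.40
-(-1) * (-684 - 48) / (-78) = 122 / 13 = 9.38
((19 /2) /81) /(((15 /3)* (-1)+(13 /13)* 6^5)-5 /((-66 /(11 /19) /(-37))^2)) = 13718 /908865639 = 0.00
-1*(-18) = 18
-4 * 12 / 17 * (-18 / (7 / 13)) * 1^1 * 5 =56160 / 119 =471.93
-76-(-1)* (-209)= -285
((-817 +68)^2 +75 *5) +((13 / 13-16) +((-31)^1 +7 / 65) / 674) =12296611701 / 21905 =561360.95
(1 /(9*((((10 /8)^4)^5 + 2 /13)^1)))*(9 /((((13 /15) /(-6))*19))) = -32985348833280 /7865845685696621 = -0.00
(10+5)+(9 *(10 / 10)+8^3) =536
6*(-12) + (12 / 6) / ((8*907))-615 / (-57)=-4219345 / 68932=-61.21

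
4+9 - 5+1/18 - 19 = -197/18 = -10.94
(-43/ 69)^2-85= -402836/ 4761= -84.61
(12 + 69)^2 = 6561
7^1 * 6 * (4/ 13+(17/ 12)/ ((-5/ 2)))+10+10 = 593/ 65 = 9.12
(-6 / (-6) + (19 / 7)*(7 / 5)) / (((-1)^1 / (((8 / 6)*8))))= -51.20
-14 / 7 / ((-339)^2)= -2 / 114921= -0.00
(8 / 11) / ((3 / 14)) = 3.39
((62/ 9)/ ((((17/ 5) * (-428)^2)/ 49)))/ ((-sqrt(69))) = -7595 * sqrt(69)/ 966936744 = -0.00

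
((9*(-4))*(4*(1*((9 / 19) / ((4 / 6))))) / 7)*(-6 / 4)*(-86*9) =-2256984 / 133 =-16969.80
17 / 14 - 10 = -8.79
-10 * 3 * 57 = -1710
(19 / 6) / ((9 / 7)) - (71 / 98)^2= 502559 / 259308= 1.94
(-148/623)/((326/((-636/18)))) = 7844/304647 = 0.03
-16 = -16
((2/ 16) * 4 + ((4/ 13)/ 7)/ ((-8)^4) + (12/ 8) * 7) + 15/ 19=20873235/ 1770496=11.79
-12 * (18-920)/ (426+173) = 18.07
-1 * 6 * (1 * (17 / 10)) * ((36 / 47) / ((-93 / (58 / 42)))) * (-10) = -11832 / 10199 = -1.16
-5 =-5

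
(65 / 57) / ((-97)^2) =65 / 536313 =0.00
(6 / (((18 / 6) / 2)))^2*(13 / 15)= 208 / 15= 13.87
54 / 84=0.64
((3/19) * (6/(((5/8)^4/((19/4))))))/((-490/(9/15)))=-27648/765625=-0.04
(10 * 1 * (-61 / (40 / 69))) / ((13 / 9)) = -37881 / 52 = -728.48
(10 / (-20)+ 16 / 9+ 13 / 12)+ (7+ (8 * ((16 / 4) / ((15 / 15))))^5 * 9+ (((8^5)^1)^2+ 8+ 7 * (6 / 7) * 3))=49526342905 / 36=1375731747.36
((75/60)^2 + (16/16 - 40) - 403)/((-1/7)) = 3083.06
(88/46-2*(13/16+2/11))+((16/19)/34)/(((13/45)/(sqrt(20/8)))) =-153/2024+180*sqrt(10)/4199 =0.06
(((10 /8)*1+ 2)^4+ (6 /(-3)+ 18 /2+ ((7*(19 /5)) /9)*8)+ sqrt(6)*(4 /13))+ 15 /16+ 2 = 4*sqrt(6) /13+ 1672109 /11520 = 145.90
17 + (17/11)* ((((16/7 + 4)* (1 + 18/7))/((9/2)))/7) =55879/3087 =18.10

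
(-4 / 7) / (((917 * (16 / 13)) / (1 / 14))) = -13 / 359464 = -0.00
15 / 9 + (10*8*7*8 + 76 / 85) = 1143053 / 255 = 4482.56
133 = 133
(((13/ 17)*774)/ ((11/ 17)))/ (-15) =-3354/ 55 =-60.98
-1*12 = -12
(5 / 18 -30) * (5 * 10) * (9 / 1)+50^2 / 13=-13182.69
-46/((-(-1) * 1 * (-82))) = 23/41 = 0.56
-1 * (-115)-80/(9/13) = -5/9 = -0.56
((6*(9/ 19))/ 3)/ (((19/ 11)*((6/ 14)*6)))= 77/ 361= 0.21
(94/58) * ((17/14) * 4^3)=25568/203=125.95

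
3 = 3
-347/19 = -18.26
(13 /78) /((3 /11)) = 11 /18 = 0.61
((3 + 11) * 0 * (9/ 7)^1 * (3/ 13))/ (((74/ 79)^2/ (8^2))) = 0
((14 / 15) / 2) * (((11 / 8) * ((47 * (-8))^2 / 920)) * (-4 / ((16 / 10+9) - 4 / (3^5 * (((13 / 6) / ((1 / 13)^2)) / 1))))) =-5765569524 / 154949045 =-37.21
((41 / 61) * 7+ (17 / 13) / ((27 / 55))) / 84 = 39443 / 449631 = 0.09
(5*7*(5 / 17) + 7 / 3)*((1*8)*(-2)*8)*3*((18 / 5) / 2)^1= -741888 / 85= -8728.09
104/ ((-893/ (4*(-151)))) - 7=56565/ 893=63.34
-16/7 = -2.29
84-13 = 71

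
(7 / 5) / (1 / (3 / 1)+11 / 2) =6 / 25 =0.24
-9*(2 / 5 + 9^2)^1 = -3663 / 5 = -732.60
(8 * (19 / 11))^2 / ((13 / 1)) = 23104 / 1573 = 14.69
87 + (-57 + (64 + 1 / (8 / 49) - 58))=42.12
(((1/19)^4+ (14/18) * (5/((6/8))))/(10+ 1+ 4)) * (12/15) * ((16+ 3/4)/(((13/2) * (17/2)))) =0.08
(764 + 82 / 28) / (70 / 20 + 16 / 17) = 182529 / 1057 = 172.69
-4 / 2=-2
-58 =-58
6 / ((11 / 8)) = 48 / 11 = 4.36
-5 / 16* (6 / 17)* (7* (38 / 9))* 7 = -4655 / 204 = -22.82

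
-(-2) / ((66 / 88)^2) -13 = -85 / 9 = -9.44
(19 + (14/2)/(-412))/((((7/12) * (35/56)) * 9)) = 20856/3605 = 5.79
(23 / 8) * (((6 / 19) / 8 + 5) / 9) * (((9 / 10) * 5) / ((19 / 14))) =61663 / 11552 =5.34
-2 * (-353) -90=616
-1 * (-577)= 577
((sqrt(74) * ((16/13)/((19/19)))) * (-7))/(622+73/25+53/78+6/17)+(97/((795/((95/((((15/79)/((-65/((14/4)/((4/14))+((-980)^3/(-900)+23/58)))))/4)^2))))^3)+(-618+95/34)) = -5274433420264403598112337469308112529294662362751736332897842345/8573444389204461554528021694449539424900841186135794434765802-285600 * sqrt(74)/20750323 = -615.32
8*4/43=0.74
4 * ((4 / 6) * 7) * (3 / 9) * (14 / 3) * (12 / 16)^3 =49 / 4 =12.25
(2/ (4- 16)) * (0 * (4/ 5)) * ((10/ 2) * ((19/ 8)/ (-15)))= 0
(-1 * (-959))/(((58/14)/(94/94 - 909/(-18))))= 691439/58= 11921.36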